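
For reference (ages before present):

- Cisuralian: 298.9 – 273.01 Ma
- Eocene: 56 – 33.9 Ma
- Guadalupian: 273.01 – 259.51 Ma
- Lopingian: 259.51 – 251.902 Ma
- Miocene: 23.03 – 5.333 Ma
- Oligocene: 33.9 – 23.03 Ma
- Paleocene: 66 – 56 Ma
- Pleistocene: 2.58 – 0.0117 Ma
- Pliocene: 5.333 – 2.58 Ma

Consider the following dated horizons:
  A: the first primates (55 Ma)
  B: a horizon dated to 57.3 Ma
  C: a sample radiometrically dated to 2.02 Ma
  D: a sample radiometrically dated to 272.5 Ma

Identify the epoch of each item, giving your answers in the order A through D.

Match each age against the start–end ranges in the excerpt: A = 55 Ma → Eocene (56–33.9); B = 57.3 Ma → Paleocene (66–56); C = 2.02 Ma → Pleistocene (2.58–0.0117); D = 272.5 Ma → Guadalupian (273.01–259.51).

A — Eocene; B — Paleocene; C — Pleistocene; D — Guadalupian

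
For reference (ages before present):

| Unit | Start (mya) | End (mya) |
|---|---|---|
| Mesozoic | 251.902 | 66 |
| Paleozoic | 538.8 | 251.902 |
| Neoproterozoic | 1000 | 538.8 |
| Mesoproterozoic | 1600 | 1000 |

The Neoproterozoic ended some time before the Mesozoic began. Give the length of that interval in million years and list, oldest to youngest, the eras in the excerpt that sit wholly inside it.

286.898 million years; Paleozoic

End of Neoproterozoic = 538.8 Ma; start of Mesozoic = 251.902 Ma.
Gap = 538.8 − 251.902 = 286.898 Myr.
Eras wholly inside 538.8–251.902 Ma: Paleozoic (538.8–251.902).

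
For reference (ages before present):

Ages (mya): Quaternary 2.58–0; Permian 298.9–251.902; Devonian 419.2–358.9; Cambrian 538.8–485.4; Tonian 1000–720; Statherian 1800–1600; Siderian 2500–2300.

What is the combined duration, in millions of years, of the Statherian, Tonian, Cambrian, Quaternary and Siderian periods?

735.98 million years

Duration is start − end for each: (1800 − 1600) + (1000 − 720) + (538.8 − 485.4) + (2.58 − 0) + (2500 − 2300).
That is 200 + 280 + 53.4 + 2.58 + 200, which totals 735.98 million years.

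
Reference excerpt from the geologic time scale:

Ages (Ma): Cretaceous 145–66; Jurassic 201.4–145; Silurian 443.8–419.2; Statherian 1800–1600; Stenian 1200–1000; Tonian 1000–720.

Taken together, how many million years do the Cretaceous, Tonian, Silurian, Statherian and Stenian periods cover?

Each duration: Cretaceous = 79; Tonian = 280; Silurian = 24.6; Statherian = 200; Stenian = 200.
Sum: 79 + 280 + 24.6 + 200 + 200 = 783.6 Myr.

783.6 million years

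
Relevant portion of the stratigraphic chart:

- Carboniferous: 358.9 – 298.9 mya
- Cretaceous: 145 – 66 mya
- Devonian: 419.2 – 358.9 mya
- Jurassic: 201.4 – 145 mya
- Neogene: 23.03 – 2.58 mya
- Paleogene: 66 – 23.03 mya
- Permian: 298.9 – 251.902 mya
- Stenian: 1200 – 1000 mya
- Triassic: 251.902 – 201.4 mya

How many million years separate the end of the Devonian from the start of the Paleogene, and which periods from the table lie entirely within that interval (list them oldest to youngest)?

292.9 million years; Carboniferous, Permian, Triassic, Jurassic, Cretaceous

End of Devonian = 358.9 Ma; start of Paleogene = 66 Ma.
Gap = 358.9 − 66 = 292.9 Myr.
Periods wholly inside 358.9–66 Ma: Carboniferous (358.9–298.9), Permian (298.9–251.902), Triassic (251.902–201.4), Jurassic (201.4–145), Cretaceous (145–66).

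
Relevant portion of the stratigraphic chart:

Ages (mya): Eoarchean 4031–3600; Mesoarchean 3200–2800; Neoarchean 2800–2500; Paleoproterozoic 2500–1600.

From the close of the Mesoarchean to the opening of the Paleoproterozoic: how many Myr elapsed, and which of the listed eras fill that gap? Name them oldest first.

300 million years; Neoarchean

The Mesoarchean closes at 2800 Ma and the Paleoproterozoic opens at 2500 Ma, so the interval is 2800 − 2500 = 300 Myr.
An era fits inside if it starts at or after 2800 Ma and ends at or before 2500 Ma; oldest first that gives Neoarchean.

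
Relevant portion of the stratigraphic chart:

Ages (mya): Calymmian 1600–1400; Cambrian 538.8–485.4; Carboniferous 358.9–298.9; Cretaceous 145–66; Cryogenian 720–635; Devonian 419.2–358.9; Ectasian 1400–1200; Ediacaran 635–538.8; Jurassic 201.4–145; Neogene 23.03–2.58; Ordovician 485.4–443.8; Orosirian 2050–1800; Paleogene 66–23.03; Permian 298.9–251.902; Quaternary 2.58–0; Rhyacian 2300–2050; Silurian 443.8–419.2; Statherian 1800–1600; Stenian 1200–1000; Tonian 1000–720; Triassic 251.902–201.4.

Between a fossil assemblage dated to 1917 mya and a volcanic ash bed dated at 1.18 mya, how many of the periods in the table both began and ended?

18

1917 Ma sits inside the Orosirian (2050–1800) and 1.18 Ma inside the Quaternary (2.58–0); neither of those is wholly between the two dates.
The listed periods lying completely between them are Statherian, Calymmian, Ectasian, Stenian, Tonian, Cryogenian, Ediacaran, Cambrian, Ordovician, Silurian, Devonian, Carboniferous, Permian, Triassic, Jurassic, Cretaceous, Paleogene, Neogene — 18 in all.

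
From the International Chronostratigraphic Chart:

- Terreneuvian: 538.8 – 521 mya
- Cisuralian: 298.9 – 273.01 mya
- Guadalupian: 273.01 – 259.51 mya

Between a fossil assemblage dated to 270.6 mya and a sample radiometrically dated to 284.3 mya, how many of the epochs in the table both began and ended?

Checking each listed span, none has both start < 284.3 Ma and end > 270.6 Ma — every epoch straddles one of the two dates or lies outside them — so the count is 0.

0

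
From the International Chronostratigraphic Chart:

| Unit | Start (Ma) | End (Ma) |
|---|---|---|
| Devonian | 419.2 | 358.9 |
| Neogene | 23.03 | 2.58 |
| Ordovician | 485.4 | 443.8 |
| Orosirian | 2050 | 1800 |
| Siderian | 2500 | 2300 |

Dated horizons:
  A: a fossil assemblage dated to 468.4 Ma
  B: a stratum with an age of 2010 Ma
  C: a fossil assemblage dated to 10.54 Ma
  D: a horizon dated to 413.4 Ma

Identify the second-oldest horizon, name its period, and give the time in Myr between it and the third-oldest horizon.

A, in the Ordovician; 55 million years to D

Sorted oldest-first by Ma: B (2010), A (468.4), D (413.4), C (10.54).
The second oldest is A at 468.4 Ma, which lies in 485.4–443.8 Ma: the Ordovician.
The third oldest is D at 413.4 Ma; separation = |468.4 − 413.4| = 55 Myr.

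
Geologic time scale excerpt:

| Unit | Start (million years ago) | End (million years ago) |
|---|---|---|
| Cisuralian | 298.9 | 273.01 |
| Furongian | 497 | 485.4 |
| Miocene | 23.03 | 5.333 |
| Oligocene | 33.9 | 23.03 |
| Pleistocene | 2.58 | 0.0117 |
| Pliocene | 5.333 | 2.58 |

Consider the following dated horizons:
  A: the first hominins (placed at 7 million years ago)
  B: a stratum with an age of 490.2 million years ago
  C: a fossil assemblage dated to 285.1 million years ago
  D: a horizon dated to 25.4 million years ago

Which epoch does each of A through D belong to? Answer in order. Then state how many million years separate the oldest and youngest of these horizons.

A: 7 Ma lies in 23.03–5.333 Ma, so Miocene.
B: 490.2 Ma lies in 497–485.4 Ma, so Furongian.
C: 285.1 Ma lies in 298.9–273.01 Ma, so Cisuralian.
D: 25.4 Ma lies in 33.9–23.03 Ma, so Oligocene.
Oldest = 490.2 Ma, youngest = 7 Ma → span 483.2 Myr.

A — Miocene; B — Furongian; C — Cisuralian; D — Oligocene; span 483.2 million years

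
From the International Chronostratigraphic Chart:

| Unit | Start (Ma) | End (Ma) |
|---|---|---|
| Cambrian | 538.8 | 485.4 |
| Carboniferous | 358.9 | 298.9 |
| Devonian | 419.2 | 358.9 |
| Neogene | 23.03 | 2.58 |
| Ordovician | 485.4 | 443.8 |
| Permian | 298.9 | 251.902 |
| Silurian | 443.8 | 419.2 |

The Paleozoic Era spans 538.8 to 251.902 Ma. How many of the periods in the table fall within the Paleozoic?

Periods inside 538.8–251.902 Ma: Cambrian, Ordovician, Silurian, Devonian, Carboniferous, Permian — 6 in total.

6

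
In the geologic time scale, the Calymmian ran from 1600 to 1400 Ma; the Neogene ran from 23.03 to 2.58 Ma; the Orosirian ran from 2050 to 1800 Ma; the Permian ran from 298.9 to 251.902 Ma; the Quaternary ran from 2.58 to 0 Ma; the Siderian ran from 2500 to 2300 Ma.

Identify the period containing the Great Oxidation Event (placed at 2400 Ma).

2400 Ma lies between 2500 and 2300 Ma, so it falls in the Siderian.

Siderian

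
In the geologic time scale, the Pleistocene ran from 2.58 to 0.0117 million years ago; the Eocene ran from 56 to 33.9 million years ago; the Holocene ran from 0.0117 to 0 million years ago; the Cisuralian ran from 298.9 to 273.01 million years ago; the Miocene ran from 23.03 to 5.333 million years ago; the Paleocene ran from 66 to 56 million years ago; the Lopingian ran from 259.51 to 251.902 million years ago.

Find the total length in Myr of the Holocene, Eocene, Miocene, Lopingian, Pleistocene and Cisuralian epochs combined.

Each duration: Holocene = 0.0117; Eocene = 22.1; Miocene = 17.697; Lopingian = 7.608; Pleistocene = 2.5683; Cisuralian = 25.89.
Sum: 0.0117 + 22.1 + 17.697 + 7.608 + 2.5683 + 25.89 = 75.875 Myr.

75.875 million years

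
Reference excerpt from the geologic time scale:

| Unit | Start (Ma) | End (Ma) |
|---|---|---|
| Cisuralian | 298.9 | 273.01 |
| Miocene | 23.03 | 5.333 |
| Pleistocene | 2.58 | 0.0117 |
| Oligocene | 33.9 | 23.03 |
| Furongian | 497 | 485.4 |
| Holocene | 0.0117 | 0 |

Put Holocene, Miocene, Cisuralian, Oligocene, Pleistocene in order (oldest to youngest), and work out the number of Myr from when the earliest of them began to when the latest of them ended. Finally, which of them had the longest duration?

Cisuralian, Oligocene, Miocene, Pleistocene, Holocene; total span 298.9 Myr; longest is Cisuralian

Start ages (Ma): Cisuralian 298.9, Oligocene 33.9, Miocene 23.03, Pleistocene 2.58, Holocene 0.0117.
Ordered oldest to youngest: Cisuralian, Oligocene, Miocene, Pleistocene, Holocene.
Span = 298.9 − 0 = 298.9 Myr.
Durations: Oligocene 10.87, Miocene 17.697, Pleistocene 2.5683, Holocene 0.0117, Cisuralian 25.89 → longest is Cisuralian (25.89 Myr).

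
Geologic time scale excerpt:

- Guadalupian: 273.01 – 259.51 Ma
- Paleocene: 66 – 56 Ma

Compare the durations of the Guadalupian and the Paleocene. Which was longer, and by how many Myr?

Guadalupian: 273.01 − 259.51 = 13.5 Myr.
Paleocene: 66 − 56 = 10 Myr.
Difference: 13.5 − 10 = 3.5 Myr, so the Guadalupian was longer.

Guadalupian, by 3.5 million years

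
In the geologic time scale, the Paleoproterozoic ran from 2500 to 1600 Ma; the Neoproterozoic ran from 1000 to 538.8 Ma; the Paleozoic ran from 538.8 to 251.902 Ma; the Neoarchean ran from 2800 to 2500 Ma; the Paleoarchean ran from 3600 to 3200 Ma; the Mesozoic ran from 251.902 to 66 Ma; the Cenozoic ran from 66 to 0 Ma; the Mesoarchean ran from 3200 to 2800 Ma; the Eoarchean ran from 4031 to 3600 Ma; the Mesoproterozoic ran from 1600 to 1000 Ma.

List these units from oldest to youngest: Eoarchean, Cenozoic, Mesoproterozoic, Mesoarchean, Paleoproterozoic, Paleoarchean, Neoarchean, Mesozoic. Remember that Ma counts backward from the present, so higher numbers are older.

Eoarchean, Paleoarchean, Mesoarchean, Neoarchean, Paleoproterozoic, Mesoproterozoic, Mesozoic, Cenozoic

Sorting by start age (descending Ma, since larger Ma = older): Eoarchean start 4031, Paleoarchean start 3600, Mesoarchean start 3200, Neoarchean start 2800, Paleoproterozoic start 2500, Mesoproterozoic start 1600, Mesozoic start 251.902, Cenozoic start 66.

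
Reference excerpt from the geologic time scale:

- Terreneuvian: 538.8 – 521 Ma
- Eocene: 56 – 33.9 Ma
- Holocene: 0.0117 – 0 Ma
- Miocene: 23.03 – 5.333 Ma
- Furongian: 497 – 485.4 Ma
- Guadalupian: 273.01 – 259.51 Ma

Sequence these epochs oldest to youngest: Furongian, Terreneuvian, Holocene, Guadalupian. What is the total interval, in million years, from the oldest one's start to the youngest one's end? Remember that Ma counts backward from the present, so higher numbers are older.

From the excerpt: Furongian 497–485.4; Terreneuvian 538.8–521; Holocene 0.0117–0; Guadalupian 273.01–259.51 (Ma).
Larger Ma is earlier, so the oldest is Terreneuvian and the youngest is Holocene; oldest to youngest: Terreneuvian, Furongian, Guadalupian, Holocene.
Oldest start 538.8 minus youngest end 0 gives 538.8 Myr overall.

Terreneuvian, Furongian, Guadalupian, Holocene; total span 538.8 Myr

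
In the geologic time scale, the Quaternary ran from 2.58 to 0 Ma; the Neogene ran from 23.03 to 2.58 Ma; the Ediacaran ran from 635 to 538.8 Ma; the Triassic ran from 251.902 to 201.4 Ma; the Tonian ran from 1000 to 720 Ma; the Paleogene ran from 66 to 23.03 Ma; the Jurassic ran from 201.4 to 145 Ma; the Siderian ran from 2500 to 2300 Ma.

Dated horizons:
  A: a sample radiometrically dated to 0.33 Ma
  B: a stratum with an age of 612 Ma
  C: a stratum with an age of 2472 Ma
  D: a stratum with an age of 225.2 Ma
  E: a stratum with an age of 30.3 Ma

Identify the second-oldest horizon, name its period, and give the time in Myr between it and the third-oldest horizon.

B, in the Ediacaran; 386.8 million years to D

Sorted oldest-first by Ma: C (2472), B (612), D (225.2), E (30.3), A (0.33).
The second oldest is B at 612 Ma, which lies in 635–538.8 Ma: the Ediacaran.
The third oldest is D at 225.2 Ma; separation = |612 − 225.2| = 386.8 Myr.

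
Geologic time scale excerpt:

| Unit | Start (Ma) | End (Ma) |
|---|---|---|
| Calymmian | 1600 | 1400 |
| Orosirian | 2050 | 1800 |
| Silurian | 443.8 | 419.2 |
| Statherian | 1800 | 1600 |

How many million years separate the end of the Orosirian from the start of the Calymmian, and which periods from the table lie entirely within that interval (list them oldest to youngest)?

The Orosirian closes at 1800 Ma and the Calymmian opens at 1600 Ma, so the interval is 1800 − 1600 = 200 Myr.
A period fits inside if it starts at or after 1800 Ma and ends at or before 1600 Ma; oldest first that gives Statherian.

200 million years; Statherian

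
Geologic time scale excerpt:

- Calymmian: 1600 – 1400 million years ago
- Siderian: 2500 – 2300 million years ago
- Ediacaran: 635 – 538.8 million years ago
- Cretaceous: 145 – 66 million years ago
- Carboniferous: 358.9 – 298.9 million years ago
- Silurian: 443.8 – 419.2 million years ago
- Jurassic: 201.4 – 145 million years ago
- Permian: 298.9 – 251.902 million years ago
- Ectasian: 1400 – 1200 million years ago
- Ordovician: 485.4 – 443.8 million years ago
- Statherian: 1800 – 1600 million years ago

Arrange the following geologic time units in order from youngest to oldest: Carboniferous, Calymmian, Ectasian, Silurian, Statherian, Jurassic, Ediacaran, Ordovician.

Sorting by start age (ascending Ma, since larger Ma = older): Jurassic start 201.4, Carboniferous start 358.9, Silurian start 443.8, Ordovician start 485.4, Ediacaran start 635, Ectasian start 1400, Calymmian start 1600, Statherian start 1800.

Jurassic, then Carboniferous, then Silurian, then Ordovician, then Ediacaran, then Ectasian, then Calymmian, then Statherian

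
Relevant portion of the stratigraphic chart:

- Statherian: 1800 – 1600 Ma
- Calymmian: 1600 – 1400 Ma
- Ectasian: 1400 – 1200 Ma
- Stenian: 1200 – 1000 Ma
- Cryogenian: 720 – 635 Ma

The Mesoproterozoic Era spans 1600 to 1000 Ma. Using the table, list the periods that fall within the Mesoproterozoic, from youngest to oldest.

Periods with both bounds inside 1600–1000 Ma: Stenian (1200–1000), Ectasian (1400–1200), Calymmian (1600–1400).

Stenian, Ectasian, Calymmian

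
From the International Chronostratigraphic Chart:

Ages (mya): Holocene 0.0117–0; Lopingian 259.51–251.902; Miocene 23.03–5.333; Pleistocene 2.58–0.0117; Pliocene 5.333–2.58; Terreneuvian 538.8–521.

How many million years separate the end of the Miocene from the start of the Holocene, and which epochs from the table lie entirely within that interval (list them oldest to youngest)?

5.3213 million years; Pliocene, Pleistocene

End of Miocene = 5.333 Ma; start of Holocene = 0.0117 Ma.
Gap = 5.333 − 0.0117 = 5.3213 Myr.
Epochs wholly inside 5.333–0.0117 Ma: Pliocene (5.333–2.58), Pleistocene (2.58–0.0117).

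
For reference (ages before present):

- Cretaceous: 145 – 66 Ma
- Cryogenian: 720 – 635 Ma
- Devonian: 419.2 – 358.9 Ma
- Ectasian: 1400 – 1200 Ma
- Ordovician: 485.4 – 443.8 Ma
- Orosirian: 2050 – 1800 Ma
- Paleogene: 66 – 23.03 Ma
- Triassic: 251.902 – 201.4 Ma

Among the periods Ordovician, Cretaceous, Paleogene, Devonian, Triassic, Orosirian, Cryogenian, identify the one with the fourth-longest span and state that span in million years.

Start − end for each: Ordovician 485.4 − 443.8 = 41.6; Cretaceous 145 − 66 = 79; Paleogene 66 − 23.03 = 42.97; Devonian 419.2 − 358.9 = 60.3; Triassic 251.902 − 201.4 = 50.502; Orosirian 2050 − 1800 = 250; Cryogenian 720 − 635 = 85.
Ranking these from longest: Orosirian > Cryogenian > Cretaceous > Devonian > Triassic > Paleogene > Ordovician.
Position 4 in that ranking is Devonian, which lasted 60.3 Myr.

Devonian, 60.3 million years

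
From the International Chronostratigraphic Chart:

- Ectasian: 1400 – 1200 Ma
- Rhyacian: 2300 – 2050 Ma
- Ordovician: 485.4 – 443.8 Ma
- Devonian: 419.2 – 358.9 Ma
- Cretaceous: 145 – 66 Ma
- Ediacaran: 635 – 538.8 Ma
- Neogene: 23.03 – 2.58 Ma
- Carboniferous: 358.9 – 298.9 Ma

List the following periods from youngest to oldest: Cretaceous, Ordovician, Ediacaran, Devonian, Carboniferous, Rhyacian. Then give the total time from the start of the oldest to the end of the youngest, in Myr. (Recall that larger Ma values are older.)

Cretaceous, Carboniferous, Devonian, Ordovician, Ediacaran, Rhyacian; total span 2234 Myr

Start ages (Ma): Rhyacian 2300, Ediacaran 635, Ordovician 485.4, Devonian 419.2, Carboniferous 358.9, Cretaceous 145.
Ordered youngest to oldest: Cretaceous, Carboniferous, Devonian, Ordovician, Ediacaran, Rhyacian.
Span = 2300 − 66 = 2234 Myr.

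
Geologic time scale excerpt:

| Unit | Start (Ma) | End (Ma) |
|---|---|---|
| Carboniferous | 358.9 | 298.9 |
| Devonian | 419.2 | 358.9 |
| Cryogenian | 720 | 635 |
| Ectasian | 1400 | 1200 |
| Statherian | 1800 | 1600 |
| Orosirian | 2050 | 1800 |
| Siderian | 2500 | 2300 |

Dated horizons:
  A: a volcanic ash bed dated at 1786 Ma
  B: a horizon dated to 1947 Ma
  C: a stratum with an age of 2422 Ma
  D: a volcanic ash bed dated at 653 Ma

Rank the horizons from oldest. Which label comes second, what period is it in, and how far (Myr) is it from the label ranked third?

Sorted oldest-first by Ma: C (2422), B (1947), A (1786), D (653).
The second oldest is B at 1947 Ma, which lies in 2050–1800 Ma: the Orosirian.
The third oldest is A at 1786 Ma; separation = |1947 − 1786| = 161 Myr.

B, in the Orosirian; 161 million years to A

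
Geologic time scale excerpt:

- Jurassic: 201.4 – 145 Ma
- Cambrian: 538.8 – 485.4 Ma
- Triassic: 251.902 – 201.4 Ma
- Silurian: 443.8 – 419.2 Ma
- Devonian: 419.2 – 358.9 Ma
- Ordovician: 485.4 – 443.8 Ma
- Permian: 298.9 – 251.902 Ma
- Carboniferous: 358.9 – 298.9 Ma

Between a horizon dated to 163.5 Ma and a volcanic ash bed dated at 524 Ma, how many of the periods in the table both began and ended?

524 Ma sits inside the Cambrian (538.8–485.4) and 163.5 Ma inside the Jurassic (201.4–145); neither of those is wholly between the two dates.
The listed periods lying completely between them are Ordovician, Silurian, Devonian, Carboniferous, Permian, Triassic — 6 in all.

6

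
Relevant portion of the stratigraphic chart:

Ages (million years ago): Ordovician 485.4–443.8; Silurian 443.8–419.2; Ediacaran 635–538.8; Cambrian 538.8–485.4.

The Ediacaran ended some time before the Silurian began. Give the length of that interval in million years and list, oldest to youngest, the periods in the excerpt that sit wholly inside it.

95 million years; Cambrian, Ordovician

End of Ediacaran = 538.8 Ma; start of Silurian = 443.8 Ma.
Gap = 538.8 − 443.8 = 95 Myr.
Periods wholly inside 538.8–443.8 Ma: Cambrian (538.8–485.4), Ordovician (485.4–443.8).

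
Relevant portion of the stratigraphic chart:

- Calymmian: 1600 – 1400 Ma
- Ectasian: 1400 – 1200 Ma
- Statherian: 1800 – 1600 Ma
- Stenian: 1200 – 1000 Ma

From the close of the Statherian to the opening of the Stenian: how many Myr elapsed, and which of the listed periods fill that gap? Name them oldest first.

End of Statherian = 1600 Ma; start of Stenian = 1200 Ma.
Gap = 1600 − 1200 = 400 Myr.
Periods wholly inside 1600–1200 Ma: Calymmian (1600–1400), Ectasian (1400–1200).

400 million years; Calymmian, Ectasian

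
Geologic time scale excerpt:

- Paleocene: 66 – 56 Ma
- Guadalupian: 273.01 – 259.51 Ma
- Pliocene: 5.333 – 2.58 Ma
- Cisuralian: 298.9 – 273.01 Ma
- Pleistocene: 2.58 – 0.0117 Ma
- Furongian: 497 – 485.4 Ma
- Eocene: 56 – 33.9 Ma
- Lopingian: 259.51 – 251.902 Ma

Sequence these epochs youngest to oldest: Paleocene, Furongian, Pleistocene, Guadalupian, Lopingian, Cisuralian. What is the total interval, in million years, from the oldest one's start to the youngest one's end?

Start ages (Ma): Furongian 497, Cisuralian 298.9, Guadalupian 273.01, Lopingian 259.51, Paleocene 66, Pleistocene 2.58.
Ordered youngest to oldest: Pleistocene, Paleocene, Lopingian, Guadalupian, Cisuralian, Furongian.
Span = 497 − 0.0117 = 496.9883 Myr.

Pleistocene → Paleocene → Lopingian → Guadalupian → Cisuralian → Furongian; total span 496.9883 Myr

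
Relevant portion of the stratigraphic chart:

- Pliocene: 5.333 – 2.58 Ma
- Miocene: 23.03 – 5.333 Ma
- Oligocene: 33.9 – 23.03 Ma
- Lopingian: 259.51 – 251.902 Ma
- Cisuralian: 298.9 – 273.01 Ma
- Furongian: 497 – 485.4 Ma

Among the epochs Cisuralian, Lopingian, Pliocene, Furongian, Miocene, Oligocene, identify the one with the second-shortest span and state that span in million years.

Start − end for each: Cisuralian 298.9 − 273.01 = 25.89; Lopingian 259.51 − 251.902 = 7.608; Pliocene 5.333 − 2.58 = 2.753; Furongian 497 − 485.4 = 11.6; Miocene 23.03 − 5.333 = 17.697; Oligocene 33.9 − 23.03 = 10.87.
Ranking these from shortest: Pliocene < Lopingian < Oligocene < Furongian < Miocene < Cisuralian.
Position 2 in that ranking is Lopingian, which lasted 7.608 Myr.

Lopingian, 7.608 million years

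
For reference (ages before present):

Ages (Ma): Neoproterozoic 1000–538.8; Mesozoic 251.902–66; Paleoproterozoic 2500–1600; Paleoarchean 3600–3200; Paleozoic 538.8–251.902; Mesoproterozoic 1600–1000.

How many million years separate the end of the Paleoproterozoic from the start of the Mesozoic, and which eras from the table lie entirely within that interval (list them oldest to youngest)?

1348.098 million years; Mesoproterozoic, Neoproterozoic, Paleozoic

The Paleoproterozoic closes at 1600 Ma and the Mesozoic opens at 251.902 Ma, so the interval is 1600 − 251.902 = 1348.098 Myr.
An era fits inside if it starts at or after 1600 Ma and ends at or before 251.902 Ma; oldest first that gives Mesoproterozoic, Neoproterozoic, Paleozoic.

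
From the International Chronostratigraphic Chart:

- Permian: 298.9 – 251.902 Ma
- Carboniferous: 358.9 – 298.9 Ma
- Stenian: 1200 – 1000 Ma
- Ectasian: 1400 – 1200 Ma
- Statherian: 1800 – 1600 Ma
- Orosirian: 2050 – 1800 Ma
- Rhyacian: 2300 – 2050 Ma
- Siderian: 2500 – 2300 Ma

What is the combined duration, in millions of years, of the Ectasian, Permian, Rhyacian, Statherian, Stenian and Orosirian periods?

1146.998 million years

Duration is start − end for each: (1400 − 1200) + (298.9 − 251.902) + (2300 − 2050) + (1800 − 1600) + (1200 − 1000) + (2050 − 1800).
That is 200 + 46.998 + 250 + 200 + 200 + 250, which totals 1146.998 million years.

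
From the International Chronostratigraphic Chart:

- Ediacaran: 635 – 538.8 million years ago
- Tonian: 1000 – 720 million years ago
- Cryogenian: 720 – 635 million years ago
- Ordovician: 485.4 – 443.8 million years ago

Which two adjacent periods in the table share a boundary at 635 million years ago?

Cryogenian and Ediacaran

The Cryogenian ends at 635 million years ago and the Ediacaran begins at 635 million years ago, so they share that boundary.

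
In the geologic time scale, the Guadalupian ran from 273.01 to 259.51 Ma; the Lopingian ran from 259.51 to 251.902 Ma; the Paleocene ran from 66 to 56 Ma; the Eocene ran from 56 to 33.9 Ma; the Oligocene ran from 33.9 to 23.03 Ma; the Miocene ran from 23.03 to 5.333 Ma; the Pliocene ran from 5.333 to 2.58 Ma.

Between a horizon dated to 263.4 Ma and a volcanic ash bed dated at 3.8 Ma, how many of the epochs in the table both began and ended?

263.4 Ma sits inside the Guadalupian (273.01–259.51) and 3.8 Ma inside the Pliocene (5.333–2.58); neither of those is wholly between the two dates.
The listed epochs lying completely between them are Lopingian, Paleocene, Eocene, Oligocene, Miocene — 5 in all.

5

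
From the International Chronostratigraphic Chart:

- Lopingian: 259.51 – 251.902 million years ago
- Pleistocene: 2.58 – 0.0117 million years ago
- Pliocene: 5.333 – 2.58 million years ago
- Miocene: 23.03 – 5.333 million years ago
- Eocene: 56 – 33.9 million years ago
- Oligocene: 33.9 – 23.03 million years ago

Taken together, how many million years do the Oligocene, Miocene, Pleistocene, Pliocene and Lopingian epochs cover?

Duration is start − end for each: (33.9 − 23.03) + (23.03 − 5.333) + (2.58 − 0.0117) + (5.333 − 2.58) + (259.51 − 251.902).
That is 10.87 + 17.697 + 2.5683 + 2.753 + 7.608, which totals 41.4963 million years.

41.4963 million years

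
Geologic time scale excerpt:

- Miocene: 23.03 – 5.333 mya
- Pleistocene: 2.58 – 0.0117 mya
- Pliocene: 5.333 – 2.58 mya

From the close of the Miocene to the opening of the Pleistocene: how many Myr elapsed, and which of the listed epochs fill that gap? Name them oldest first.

The Miocene closes at 5.333 Ma and the Pleistocene opens at 2.58 Ma, so the interval is 5.333 − 2.58 = 2.753 Myr.
An epoch fits inside if it starts at or after 5.333 Ma and ends at or before 2.58 Ma; oldest first that gives Pliocene.

2.753 million years; Pliocene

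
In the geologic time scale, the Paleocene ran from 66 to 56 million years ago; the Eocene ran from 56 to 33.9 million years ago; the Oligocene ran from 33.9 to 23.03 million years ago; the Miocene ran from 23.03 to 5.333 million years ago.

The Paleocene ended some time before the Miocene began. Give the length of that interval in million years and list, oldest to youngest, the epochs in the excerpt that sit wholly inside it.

End of Paleocene = 56 Ma; start of Miocene = 23.03 Ma.
Gap = 56 − 23.03 = 32.97 Myr.
Epochs wholly inside 56–23.03 Ma: Eocene (56–33.9), Oligocene (33.9–23.03).

32.97 million years; Eocene, Oligocene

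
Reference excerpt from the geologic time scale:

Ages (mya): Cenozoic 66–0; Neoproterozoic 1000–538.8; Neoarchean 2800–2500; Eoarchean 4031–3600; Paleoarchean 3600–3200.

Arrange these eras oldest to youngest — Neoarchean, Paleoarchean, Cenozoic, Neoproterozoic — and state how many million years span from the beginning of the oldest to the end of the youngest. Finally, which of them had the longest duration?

Start ages (Ma): Paleoarchean 3600, Neoarchean 2800, Neoproterozoic 1000, Cenozoic 66.
Ordered oldest to youngest: Paleoarchean, Neoarchean, Neoproterozoic, Cenozoic.
Span = 3600 − 0 = 3600 Myr.
Durations: Cenozoic 66, Neoarchean 300, Neoproterozoic 461.2, Paleoarchean 400 → longest is Neoproterozoic (461.2 Myr).

Paleoarchean, Neoarchean, Neoproterozoic, Cenozoic; total span 3600 Myr; longest is Neoproterozoic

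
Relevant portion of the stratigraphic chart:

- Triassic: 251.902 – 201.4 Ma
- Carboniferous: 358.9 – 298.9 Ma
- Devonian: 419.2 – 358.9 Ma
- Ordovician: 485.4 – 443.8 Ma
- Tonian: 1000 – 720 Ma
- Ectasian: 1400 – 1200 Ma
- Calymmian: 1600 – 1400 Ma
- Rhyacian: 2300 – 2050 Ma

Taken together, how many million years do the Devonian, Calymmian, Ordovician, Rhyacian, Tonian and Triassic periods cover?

Each duration: Devonian = 60.3; Calymmian = 200; Ordovician = 41.6; Rhyacian = 250; Tonian = 280; Triassic = 50.502.
Sum: 60.3 + 200 + 41.6 + 250 + 280 + 50.502 = 882.402 Myr.

882.402 million years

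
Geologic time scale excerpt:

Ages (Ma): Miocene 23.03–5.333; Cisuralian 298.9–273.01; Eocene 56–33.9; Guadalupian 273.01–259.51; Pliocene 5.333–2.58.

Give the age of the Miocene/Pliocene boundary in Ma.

The Miocene ends and the Pliocene begins at 5.333 Ma.

5.333 Ma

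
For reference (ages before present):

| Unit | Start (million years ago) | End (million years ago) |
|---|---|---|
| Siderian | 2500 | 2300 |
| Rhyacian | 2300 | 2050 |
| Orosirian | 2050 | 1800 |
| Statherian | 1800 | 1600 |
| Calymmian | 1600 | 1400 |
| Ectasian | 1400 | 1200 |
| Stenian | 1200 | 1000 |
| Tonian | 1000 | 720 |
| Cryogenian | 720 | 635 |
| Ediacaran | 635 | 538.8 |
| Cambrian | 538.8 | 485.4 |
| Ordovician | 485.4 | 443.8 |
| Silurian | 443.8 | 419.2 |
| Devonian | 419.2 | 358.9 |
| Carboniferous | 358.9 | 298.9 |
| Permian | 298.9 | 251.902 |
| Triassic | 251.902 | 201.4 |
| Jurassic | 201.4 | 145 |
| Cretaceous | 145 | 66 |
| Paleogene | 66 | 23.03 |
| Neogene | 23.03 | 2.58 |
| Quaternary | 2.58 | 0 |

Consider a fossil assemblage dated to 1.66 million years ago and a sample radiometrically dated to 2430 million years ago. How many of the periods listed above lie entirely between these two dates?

20

The older date is 2430 Ma and the younger is 1.66 Ma.
Periods with start < 2430 and end > 1.66 Ma: Rhyacian (2300–2050), Orosirian (2050–1800), Statherian (1800–1600), Calymmian (1600–1400), Ectasian (1400–1200), Stenian (1200–1000), Tonian (1000–720), Cryogenian (720–635), Ediacaran (635–538.8), Cambrian (538.8–485.4), Ordovician (485.4–443.8), Silurian (443.8–419.2), Devonian (419.2–358.9), Carboniferous (358.9–298.9), Permian (298.9–251.902), Triassic (251.902–201.4), Jurassic (201.4–145), Cretaceous (145–66), Paleogene (66–23.03), Neogene (23.03–2.58).
That is 20 complete periods.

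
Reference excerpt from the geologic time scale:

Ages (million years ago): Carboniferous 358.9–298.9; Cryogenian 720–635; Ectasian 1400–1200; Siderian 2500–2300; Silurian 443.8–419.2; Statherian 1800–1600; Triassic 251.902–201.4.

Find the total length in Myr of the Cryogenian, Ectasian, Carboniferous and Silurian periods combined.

369.6 million years

Each duration: Cryogenian = 85; Ectasian = 200; Carboniferous = 60; Silurian = 24.6.
Sum: 85 + 200 + 60 + 24.6 = 369.6 Myr.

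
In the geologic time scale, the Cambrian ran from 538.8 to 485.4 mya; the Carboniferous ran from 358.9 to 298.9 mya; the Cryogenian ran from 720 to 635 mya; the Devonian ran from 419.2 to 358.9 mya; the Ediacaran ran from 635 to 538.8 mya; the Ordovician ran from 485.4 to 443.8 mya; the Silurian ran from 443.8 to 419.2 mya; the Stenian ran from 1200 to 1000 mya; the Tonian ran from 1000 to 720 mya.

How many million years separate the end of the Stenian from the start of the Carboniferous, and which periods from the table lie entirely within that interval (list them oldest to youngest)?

The Stenian closes at 1000 Ma and the Carboniferous opens at 358.9 Ma, so the interval is 1000 − 358.9 = 641.1 Myr.
A period fits inside if it starts at or after 1000 Ma and ends at or before 358.9 Ma; oldest first that gives Tonian, Cryogenian, Ediacaran, Cambrian, Ordovician, Silurian, Devonian.

641.1 million years; Tonian, Cryogenian, Ediacaran, Cambrian, Ordovician, Silurian, Devonian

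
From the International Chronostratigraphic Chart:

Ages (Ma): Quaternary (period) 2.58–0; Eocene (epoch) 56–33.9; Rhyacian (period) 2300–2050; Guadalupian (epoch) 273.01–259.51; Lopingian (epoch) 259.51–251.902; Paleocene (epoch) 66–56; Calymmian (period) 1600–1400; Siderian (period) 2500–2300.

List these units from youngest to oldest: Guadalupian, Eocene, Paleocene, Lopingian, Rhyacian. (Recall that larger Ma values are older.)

Read off each span (Ma): Guadalupian 273.01–259.51; Eocene 56–33.9; Paleocene 66–56; Lopingian 259.51–251.902; Rhyacian 2300–2050.
Larger Ma is older, so oldest→youngest is Rhyacian, Guadalupian, Lopingian, Paleocene, Eocene; reverse it for youngest→oldest.

Eocene, Paleocene, Lopingian, Guadalupian, Rhyacian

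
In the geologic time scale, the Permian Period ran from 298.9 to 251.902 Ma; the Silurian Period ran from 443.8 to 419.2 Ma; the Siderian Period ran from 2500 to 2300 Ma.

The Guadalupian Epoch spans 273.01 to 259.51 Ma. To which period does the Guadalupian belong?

Permian

The Guadalupian (273.01–259.51 Ma) lies entirely within 298.9–251.902 Ma, the Permian Period.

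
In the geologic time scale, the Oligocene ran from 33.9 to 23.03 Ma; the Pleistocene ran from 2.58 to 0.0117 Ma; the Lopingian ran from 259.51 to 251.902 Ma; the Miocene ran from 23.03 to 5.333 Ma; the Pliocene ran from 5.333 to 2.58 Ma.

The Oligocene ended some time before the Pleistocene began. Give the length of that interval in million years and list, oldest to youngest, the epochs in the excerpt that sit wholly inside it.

20.45 million years; Miocene, Pliocene

End of Oligocene = 23.03 Ma; start of Pleistocene = 2.58 Ma.
Gap = 23.03 − 2.58 = 20.45 Myr.
Epochs wholly inside 23.03–2.58 Ma: Miocene (23.03–5.333), Pliocene (5.333–2.58).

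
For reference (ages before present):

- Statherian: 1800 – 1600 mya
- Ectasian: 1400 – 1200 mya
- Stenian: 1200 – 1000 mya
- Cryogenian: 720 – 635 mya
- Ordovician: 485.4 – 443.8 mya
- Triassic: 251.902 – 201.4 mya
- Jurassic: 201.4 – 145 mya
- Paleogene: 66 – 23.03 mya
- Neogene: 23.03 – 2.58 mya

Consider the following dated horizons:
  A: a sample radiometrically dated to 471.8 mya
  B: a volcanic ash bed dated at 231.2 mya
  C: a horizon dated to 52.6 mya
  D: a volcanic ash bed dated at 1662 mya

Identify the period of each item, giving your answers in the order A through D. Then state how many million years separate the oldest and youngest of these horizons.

A: 471.8 Ma lies in 485.4–443.8 Ma, so Ordovician.
B: 231.2 Ma lies in 251.902–201.4 Ma, so Triassic.
C: 52.6 Ma lies in 66–23.03 Ma, so Paleogene.
D: 1662 Ma lies in 1800–1600 Ma, so Statherian.
Oldest = 1662 Ma, youngest = 52.6 Ma → span 1609.4 Myr.

A — Ordovician; B — Triassic; C — Paleogene; D — Statherian; span 1609.4 million years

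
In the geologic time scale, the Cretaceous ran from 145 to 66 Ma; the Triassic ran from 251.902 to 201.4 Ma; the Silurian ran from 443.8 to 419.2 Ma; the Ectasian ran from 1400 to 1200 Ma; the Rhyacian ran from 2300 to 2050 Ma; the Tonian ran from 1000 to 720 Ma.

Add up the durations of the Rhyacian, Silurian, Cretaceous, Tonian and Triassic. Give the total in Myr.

Duration is start − end for each: (2300 − 2050) + (443.8 − 419.2) + (145 − 66) + (1000 − 720) + (251.902 − 201.4).
That is 250 + 24.6 + 79 + 280 + 50.502, which totals 684.102 million years.

684.102 million years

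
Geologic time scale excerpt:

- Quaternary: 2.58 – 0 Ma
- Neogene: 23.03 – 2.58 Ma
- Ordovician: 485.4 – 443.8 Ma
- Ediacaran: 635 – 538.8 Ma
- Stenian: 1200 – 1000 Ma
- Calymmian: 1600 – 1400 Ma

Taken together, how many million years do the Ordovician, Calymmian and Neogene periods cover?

262.05 million years

Each duration: Ordovician = 41.6; Calymmian = 200; Neogene = 20.45.
Sum: 41.6 + 200 + 20.45 = 262.05 Myr.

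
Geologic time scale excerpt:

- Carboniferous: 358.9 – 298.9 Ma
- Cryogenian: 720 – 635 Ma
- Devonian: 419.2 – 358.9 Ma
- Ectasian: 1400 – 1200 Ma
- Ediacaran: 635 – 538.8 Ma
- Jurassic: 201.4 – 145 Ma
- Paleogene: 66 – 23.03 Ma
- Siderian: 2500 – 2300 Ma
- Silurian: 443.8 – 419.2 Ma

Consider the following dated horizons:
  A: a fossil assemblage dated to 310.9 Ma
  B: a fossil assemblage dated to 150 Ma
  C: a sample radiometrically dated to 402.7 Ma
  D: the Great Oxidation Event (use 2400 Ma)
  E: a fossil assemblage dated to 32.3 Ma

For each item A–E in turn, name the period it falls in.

Match each age against the start–end ranges in the excerpt: A = 310.9 Ma → Carboniferous (358.9–298.9); B = 150 Ma → Jurassic (201.4–145); C = 402.7 Ma → Devonian (419.2–358.9); D = 2400 Ma → Siderian (2500–2300); E = 32.3 Ma → Paleogene (66–23.03).

A — Carboniferous; B — Jurassic; C — Devonian; D — Siderian; E — Paleogene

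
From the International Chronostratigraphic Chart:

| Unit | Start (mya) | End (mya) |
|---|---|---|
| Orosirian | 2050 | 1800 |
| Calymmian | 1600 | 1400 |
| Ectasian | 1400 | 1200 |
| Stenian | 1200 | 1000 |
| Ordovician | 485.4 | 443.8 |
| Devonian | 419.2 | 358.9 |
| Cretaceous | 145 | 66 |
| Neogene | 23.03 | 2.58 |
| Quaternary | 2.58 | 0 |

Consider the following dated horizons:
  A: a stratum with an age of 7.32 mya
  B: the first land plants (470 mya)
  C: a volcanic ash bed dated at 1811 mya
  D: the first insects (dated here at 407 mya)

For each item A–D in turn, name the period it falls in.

A — Neogene; B — Ordovician; C — Orosirian; D — Devonian

Match each age against the start–end ranges in the excerpt: A = 7.32 Ma → Neogene (23.03–2.58); B = 470 Ma → Ordovician (485.4–443.8); C = 1811 Ma → Orosirian (2050–1800); D = 407 Ma → Devonian (419.2–358.9).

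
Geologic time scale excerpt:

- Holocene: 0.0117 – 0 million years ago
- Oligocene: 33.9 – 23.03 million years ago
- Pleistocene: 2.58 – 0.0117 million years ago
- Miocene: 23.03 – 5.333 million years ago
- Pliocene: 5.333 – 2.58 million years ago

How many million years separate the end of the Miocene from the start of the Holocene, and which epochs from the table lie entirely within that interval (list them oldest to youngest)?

5.3213 million years; Pliocene, Pleistocene

End of Miocene = 5.333 Ma; start of Holocene = 0.0117 Ma.
Gap = 5.333 − 0.0117 = 5.3213 Myr.
Epochs wholly inside 5.333–0.0117 Ma: Pliocene (5.333–2.58), Pleistocene (2.58–0.0117).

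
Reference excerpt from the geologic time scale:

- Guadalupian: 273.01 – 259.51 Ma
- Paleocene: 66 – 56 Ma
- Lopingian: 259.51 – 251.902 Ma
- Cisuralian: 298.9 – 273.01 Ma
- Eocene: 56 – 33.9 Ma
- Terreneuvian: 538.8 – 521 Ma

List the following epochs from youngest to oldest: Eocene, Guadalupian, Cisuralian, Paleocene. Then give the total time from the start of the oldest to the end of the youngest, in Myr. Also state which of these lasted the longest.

Start ages (Ma): Cisuralian 298.9, Guadalupian 273.01, Paleocene 66, Eocene 56.
Ordered youngest to oldest: Eocene, Paleocene, Guadalupian, Cisuralian.
Span = 298.9 − 33.9 = 265 Myr.
Durations: Paleocene 10, Guadalupian 13.5, Cisuralian 25.89, Eocene 22.1 → longest is Cisuralian (25.89 Myr).

Eocene → Paleocene → Guadalupian → Cisuralian; total span 265 Myr; longest is Cisuralian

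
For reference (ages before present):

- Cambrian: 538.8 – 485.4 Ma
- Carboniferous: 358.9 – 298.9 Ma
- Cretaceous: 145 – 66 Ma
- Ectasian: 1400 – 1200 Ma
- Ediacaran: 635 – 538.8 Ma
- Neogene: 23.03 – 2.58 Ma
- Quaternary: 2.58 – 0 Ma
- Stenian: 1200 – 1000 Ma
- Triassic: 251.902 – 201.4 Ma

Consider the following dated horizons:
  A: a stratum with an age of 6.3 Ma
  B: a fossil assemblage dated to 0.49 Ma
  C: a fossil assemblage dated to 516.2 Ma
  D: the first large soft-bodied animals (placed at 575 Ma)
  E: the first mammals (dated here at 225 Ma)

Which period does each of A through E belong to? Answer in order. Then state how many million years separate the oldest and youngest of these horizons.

A — Neogene; B — Quaternary; C — Cambrian; D — Ediacaran; E — Triassic; span 574.51 million years

Match each age against the start–end ranges in the excerpt: A = 6.3 Ma → Neogene (23.03–2.58); B = 0.49 Ma → Quaternary (2.58–0); C = 516.2 Ma → Cambrian (538.8–485.4); D = 575 Ma → Ediacaran (635–538.8); E = 225 Ma → Triassic (251.902–201.4).
The largest age is 575 Ma and the smallest is 0.49 Ma; their difference is 574.51 Myr.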